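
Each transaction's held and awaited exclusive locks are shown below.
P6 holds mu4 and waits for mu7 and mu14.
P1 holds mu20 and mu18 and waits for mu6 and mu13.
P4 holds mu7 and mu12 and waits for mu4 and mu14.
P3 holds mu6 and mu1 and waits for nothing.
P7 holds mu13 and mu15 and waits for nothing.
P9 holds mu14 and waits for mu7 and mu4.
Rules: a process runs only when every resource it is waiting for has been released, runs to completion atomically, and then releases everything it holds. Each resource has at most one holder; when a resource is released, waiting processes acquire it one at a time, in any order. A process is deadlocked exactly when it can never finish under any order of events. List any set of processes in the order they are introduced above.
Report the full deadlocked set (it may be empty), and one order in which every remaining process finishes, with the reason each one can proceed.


Deadlocked set: P6, P4 and P9.
Key observation: the wait chain closes on itself along P6 -> P4 -> P6; P9 is caught in further circular waits.
A valid finishing order for the others: P7, P3, P1.
Verifying each step:
  P7 waits on nothing -> runs at once and releases mu13 and mu15
  P3 waits on nothing -> runs at once and releases mu6 and mu1
  P1: everything it awaited (mu6 and mu13) is free; runs, freeing mu20 and mu18


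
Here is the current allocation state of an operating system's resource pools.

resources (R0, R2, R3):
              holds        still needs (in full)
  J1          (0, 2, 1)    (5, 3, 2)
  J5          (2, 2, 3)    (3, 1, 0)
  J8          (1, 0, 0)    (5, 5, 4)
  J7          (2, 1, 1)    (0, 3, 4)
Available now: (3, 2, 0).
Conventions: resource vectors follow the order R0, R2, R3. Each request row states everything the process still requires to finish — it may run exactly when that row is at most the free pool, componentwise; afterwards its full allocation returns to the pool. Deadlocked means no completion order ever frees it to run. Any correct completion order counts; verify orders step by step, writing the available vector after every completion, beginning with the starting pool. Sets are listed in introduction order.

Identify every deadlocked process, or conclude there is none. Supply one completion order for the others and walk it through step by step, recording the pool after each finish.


No process is deadlocked.
Key observation: J5 leads a chain of completions in which each release enables another process.
A valid finishing order for the others: J5, J1, J8, J7. Verifying each step:
  pool = (3, 2, 0)
  J5 needs (3, 1, 0) <= (3, 2, 0) -> finishes; pool += (2, 2, 3) = (5, 4, 3)
  J1 needs (5, 3, 2) <= (5, 4, 3) -> finishes; pool += (0, 2, 1) = (5, 6, 4)
  J8 needs (5, 5, 4) <= (5, 6, 4) -> finishes; pool += (1, 0, 0) = (6, 6, 4)
  J7 needs (0, 3, 4) <= (6, 6, 4) -> finishes; pool += (2, 1, 1) = (8, 7, 5)


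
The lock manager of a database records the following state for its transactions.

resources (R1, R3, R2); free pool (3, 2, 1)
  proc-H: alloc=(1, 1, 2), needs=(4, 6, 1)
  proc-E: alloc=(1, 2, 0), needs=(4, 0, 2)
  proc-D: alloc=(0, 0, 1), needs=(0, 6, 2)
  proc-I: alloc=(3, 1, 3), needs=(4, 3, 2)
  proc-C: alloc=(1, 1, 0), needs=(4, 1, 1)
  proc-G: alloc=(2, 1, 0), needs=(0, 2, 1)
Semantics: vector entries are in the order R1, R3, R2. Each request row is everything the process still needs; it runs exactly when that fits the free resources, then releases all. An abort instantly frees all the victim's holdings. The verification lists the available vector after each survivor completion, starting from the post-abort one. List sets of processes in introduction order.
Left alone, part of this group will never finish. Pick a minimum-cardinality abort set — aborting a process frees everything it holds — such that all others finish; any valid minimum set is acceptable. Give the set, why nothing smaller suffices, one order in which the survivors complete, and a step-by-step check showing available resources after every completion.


The answer: abort proc-E.
Key observation: proc-H was stuck for good until proc-E gave back (1, 2, 0); in the order shown it finishes at step 3.
Minimality: the empty abort set fails — the state is deadlocked as it stands.
One survivor order: proc-G, proc-C, proc-H, proc-I, proc-D. Walking it through (post-abort pool first):
  pool = (4, 4, 1)
  proc-G: need (0, 2, 1) fits (4, 4, 1); releases (2, 1, 0), pool now (6, 5, 1)
  proc-C: need (4, 1, 1) fits (6, 5, 1); releases (1, 1, 0), pool now (7, 6, 1)
  proc-H: need (4, 6, 1) fits (7, 6, 1); releases (1, 1, 2), pool now (8, 7, 3)
  proc-I: need (4, 3, 2) fits (8, 7, 3); releases (3, 1, 3), pool now (11, 8, 6)
  proc-D: need (0, 6, 2) fits (11, 8, 6); releases (0, 0, 1), pool now (11, 8, 7)


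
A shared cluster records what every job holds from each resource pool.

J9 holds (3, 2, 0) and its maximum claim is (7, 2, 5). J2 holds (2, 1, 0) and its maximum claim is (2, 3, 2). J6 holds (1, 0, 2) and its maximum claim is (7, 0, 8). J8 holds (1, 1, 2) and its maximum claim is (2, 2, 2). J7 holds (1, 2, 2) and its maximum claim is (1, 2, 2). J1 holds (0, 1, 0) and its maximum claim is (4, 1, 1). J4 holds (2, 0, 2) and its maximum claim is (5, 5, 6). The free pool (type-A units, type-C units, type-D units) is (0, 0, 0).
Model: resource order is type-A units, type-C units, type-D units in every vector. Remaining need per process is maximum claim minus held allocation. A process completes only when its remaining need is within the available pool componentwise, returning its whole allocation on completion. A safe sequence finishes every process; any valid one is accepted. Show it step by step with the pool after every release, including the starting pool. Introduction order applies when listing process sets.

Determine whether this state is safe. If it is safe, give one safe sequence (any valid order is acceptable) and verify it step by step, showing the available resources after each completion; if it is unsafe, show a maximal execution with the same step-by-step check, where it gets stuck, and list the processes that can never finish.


SAFE — a valid safe sequence is J7, J8, J2, J1, J4, J6, J9.
Key observation: the first exact fit in this order is J8 — it needs (1, 1, 0) with (1, 2, 2) free, meeting a requested resource to the last unit.
Walking it through:
  pool = (0, 0, 0)
  J7: need (0, 0, 0) fits (0, 0, 0); releases (1, 2, 2), pool now (1, 2, 2)
  J8: need (1, 1, 0) fits (1, 2, 2); releases (1, 1, 2), pool now (2, 3, 4)
  J2: need (0, 2, 2) fits (2, 3, 4); releases (2, 1, 0), pool now (4, 4, 4)
  J1: need (4, 0, 1) fits (4, 4, 4); releases (0, 1, 0), pool now (4, 5, 4)
  J4: need (3, 5, 4) fits (4, 5, 4); releases (2, 0, 2), pool now (6, 5, 6)
  J6: need (6, 0, 6) fits (6, 5, 6); releases (1, 0, 2), pool now (7, 5, 8)
  J9: need (4, 0, 5) fits (7, 5, 8); releases (3, 2, 0), pool now (10, 7, 8)


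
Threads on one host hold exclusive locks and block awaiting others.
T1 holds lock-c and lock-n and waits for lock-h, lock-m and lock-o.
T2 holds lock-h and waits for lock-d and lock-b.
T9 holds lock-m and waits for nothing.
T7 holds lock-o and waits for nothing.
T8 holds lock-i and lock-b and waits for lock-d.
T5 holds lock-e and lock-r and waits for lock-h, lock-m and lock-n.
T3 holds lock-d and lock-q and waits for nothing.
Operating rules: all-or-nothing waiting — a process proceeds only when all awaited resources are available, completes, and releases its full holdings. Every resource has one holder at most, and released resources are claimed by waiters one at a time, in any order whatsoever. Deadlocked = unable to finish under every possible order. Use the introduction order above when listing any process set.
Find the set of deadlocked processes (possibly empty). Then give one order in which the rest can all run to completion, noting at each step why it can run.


Nothing here is deadlocked.
Key observation: there is no circular wait here — follow any chain and it reaches a process that is free to run now.
A valid finishing order for the others: T7, T3, T8, T9, T2, T1, T5.
Walking it through:
  T7: no waits; runs immediately, freeing lock-o
  T3: no waits; runs immediately, freeing lock-d and lock-q
  run T8 (all its waits — lock-d — are resolved); releases lock-i and lock-b
  T9: no waits; runs immediately, freeing lock-m
  run T2 (all its waits — lock-d and lock-b — are resolved); releases lock-h
  run T1 (all its waits — lock-h, lock-m and lock-o — are resolved); releases lock-c and lock-n
  run T5 (all its waits — lock-h, lock-m and lock-n — are resolved); releases lock-e and lock-r


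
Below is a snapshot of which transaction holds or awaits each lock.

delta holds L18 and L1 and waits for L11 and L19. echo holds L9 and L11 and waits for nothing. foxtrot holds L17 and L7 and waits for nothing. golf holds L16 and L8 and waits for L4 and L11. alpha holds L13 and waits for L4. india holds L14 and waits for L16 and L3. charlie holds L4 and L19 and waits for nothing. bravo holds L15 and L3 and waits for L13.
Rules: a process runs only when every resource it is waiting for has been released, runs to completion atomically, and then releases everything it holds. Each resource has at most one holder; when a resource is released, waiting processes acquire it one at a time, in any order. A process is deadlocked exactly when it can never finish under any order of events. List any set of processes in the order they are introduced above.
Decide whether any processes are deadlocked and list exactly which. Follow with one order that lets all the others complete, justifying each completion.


No process is deadlocked.
Key observation: every chain of waits terminates; starting from the processes that wait on nothing, all the rest unlock in turn.
A valid finishing order for the others: echo, charlie, alpha, golf, delta, foxtrot, bravo, india.
Check, step by step:
  run echo (it waits on nothing); releases L9 and L11
  run charlie (it waits on nothing); releases L4 and L19
  alpha waits on L4 — all released -> runs and releases L13
  golf waits on L4 and L11 — all released -> runs and releases L16 and L8
  delta waits on L11 and L19 — all released -> runs and releases L18 and L1
  run foxtrot (it waits on nothing); releases L17 and L7
  bravo waits on L13 — all released -> runs and releases L15 and L3
  india waits on L16 and L3 — all released -> runs and releases L14


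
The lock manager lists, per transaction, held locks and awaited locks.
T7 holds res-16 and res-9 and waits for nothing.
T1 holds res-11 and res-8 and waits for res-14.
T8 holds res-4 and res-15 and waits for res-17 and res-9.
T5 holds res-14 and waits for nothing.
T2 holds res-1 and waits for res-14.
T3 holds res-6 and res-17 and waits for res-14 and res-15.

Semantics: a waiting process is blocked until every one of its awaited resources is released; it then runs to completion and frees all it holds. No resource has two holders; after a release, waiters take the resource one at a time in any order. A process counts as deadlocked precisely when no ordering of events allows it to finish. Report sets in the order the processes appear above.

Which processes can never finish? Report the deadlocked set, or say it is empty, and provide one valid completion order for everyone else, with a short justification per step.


Deadlocked set: T8 and T3.
Key observation: the waits loop around T8 -> T3 -> T8 with no way out; no other process is dragged down with it.
The rest can finish in the order T5, T7, T2, T1.
Step-by-step check:
  T5: no waits; runs immediately, freeing res-14
  T7: no waits; runs immediately, freeing res-16 and res-9
  T2 waits on res-14 — all released -> runs and releases res-1
  T1 waits on res-14 — all released -> runs and releases res-11 and res-8


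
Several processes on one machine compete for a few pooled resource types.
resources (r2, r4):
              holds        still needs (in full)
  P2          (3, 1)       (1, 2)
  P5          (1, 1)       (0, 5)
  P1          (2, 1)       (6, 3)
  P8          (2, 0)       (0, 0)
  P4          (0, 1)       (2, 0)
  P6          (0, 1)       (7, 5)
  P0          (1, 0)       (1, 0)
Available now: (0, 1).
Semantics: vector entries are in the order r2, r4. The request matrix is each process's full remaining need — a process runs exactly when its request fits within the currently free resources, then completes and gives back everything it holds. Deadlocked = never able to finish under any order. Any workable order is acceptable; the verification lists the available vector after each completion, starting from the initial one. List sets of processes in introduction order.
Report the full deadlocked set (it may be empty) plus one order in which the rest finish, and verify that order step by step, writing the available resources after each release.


The deadlocked set is P5 and P6.
Key observation: r4 is the bottleneck — with P8, P0, P4, P2, P1 done the pool holds (8, 4), short of every remaining need.
One completion order for the rest: P8, P0, P4, P2, P1. Walking it through:
  pool = (0, 1)
  P8: need (0, 0) fits (0, 1); releases (2, 0), pool now (2, 1)
  P0: need (1, 0) fits (2, 1); releases (1, 0), pool now (3, 1)
  P4: need (2, 0) fits (3, 1); releases (0, 1), pool now (3, 2)
  P2: need (1, 2) fits (3, 2); releases (3, 1), pool now (6, 3)
  P1: need (6, 3) fits (6, 3); releases (2, 1), pool now (8, 4)
The blocked processes can never fit:
  P5 still needs (0, 5) but only (8, 4) is free — short on r4
  P6 still needs (7, 5) but only (8, 4) is free — short on r4


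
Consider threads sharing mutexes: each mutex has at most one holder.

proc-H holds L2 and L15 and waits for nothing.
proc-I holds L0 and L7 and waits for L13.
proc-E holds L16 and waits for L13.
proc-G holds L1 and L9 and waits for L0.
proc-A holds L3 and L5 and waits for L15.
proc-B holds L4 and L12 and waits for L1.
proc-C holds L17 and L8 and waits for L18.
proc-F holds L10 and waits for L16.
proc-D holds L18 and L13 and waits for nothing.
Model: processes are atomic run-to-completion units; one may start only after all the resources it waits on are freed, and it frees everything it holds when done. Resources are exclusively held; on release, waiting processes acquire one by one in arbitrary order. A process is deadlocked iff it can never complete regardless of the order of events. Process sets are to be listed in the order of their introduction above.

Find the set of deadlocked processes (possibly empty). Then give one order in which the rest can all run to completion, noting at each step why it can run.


Nothing here is deadlocked.
Key observation: although several processes wait, no cycle exists — each chain bottoms out at a free runner.
One completion order for the rest: proc-D, proc-C, proc-H, proc-I, proc-G, proc-E, proc-A, proc-B, proc-F.
Verifying each step:
  proc-D waits on nothing -> runs at once and releases L18 and L13
  proc-C: everything it awaited (L18) is free; runs, freeing L17 and L8
  proc-H waits on nothing -> runs at once and releases L2 and L15
  proc-I: everything it awaited (L13) is free; runs, freeing L0 and L7
  proc-G: everything it awaited (L0) is free; runs, freeing L1 and L9
  proc-E: everything it awaited (L13) is free; runs, freeing L16
  proc-A: everything it awaited (L15) is free; runs, freeing L3 and L5
  proc-B: everything it awaited (L1) is free; runs, freeing L4 and L12
  proc-F: everything it awaited (L16) is free; runs, freeing L10


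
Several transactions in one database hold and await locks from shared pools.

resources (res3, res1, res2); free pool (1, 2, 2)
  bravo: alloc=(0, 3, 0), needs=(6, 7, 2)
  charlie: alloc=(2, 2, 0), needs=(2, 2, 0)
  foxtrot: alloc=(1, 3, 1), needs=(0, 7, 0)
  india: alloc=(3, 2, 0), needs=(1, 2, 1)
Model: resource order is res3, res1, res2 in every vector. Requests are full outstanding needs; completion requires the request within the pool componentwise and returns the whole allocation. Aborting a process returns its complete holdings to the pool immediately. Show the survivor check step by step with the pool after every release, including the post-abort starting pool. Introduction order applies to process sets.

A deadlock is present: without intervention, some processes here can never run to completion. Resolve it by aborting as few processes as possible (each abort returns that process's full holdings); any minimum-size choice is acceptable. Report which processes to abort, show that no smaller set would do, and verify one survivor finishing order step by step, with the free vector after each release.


Minimum abort set: bravo.
Key observation: before aborting bravo, foxtrot was permanently blocked — no order could ever run it; afterwards it completes at step 2.
No smaller set exists: with zero aborts the deadlock remains.
The survivors complete as india, foxtrot, charlie. Check, step by step (starting from the post-abort pool):
  pool = (1, 5, 2)
  run india (needs (1, 2, 1), free (1, 5, 2)); after release of (3, 2, 0) the pool is (4, 7, 2)
  run foxtrot (needs (0, 7, 0), free (4, 7, 2)); after release of (1, 3, 1) the pool is (5, 10, 3)
  run charlie (needs (2, 2, 0), free (5, 10, 3)); after release of (2, 2, 0) the pool is (7, 12, 3)


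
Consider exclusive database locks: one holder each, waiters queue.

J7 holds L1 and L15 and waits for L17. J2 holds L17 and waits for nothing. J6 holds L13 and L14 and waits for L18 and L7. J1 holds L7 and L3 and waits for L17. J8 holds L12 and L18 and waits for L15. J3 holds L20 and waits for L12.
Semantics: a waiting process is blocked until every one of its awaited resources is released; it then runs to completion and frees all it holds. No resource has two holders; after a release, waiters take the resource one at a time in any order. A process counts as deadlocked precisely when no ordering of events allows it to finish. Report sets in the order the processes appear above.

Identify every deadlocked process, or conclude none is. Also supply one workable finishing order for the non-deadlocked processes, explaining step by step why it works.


The deadlocked set is empty.
Key observation: the waits form no ring: some process can always run, and its releases unblock the others one by one.
The rest can finish in the order J2, J7, J8, J1, J3, J6.
Step-by-step check:
  run J2 (it waits on nothing); releases L17
  run J7 (all its waits — L17 — are resolved); releases L1 and L15
  run J8 (all its waits — L15 — are resolved); releases L12 and L18
  run J1 (all its waits — L17 — are resolved); releases L7 and L3
  run J3 (all its waits — L12 — are resolved); releases L20
  run J6 (all its waits — L18 and L7 — are resolved); releases L13 and L14


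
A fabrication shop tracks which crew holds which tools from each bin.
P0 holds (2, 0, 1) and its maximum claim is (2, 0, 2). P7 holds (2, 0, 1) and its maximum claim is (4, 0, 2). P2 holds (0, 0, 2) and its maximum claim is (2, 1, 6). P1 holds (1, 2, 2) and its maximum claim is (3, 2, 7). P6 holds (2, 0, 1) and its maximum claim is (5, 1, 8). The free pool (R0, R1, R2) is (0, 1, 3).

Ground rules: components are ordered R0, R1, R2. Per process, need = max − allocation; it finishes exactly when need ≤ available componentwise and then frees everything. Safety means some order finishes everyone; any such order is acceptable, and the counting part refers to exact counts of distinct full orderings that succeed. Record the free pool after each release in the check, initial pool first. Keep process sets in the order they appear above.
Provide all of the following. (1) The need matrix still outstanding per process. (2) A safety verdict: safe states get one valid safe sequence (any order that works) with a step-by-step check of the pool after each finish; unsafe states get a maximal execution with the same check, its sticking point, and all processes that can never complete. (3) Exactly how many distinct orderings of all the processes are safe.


(1) Remaining need (order R0, R1, R2):
  P0: (0, 0, 1)
  P7: (2, 0, 1)
  P2: (2, 1, 4)
  P1: (2, 0, 5)
  P6: (3, 1, 7)
(2) SAFE. One safe sequence: P0, P7, P1, P2, P6.
Key observation: P7 marks the first exact bind of the order: its need (2, 0, 1) fits the free (2, 1, 4) with zero slack on a requested resource.
Check, step by step:
  pool = (0, 1, 3)
  P0 needs (0, 0, 1) <= (0, 1, 3) -> finishes; pool += (2, 0, 1) = (2, 1, 4)
  P7 needs (2, 0, 1) <= (2, 1, 4) -> finishes; pool += (2, 0, 1) = (4, 1, 5)
  P1 needs (2, 0, 5) <= (4, 1, 5) -> finishes; pool += (1, 2, 2) = (5, 3, 7)
  P2 needs (2, 1, 4) <= (5, 3, 7) -> finishes; pool += (0, 0, 2) = (5, 3, 9)
  P6 needs (3, 1, 7) <= (5, 3, 9) -> finishes; pool += (2, 0, 1) = (7, 3, 10)
(3) The exact count: 8 of the possible complete orderings are safe sequences.


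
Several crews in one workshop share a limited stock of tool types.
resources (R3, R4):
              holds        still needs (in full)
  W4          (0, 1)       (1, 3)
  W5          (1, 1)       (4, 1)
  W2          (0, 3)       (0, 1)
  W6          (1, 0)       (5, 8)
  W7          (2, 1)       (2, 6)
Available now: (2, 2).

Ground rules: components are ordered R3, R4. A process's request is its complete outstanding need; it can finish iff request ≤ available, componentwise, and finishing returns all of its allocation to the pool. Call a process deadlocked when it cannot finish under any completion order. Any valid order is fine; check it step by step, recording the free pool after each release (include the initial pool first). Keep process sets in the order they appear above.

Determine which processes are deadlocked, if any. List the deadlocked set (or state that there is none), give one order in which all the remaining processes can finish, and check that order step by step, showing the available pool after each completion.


No process is deadlocked.
Key observation: no deadlock: W2 fits now, and the freed resources carry the rest through.
A valid finishing order for the others: W2, W4, W7, W5, W6. Verifying each step:
  pool = (2, 2)
  W2 needs (0, 1) <= (2, 2) -> finishes; pool += (0, 3) = (2, 5)
  W4 needs (1, 3) <= (2, 5) -> finishes; pool += (0, 1) = (2, 6)
  W7 needs (2, 6) <= (2, 6) -> finishes; pool += (2, 1) = (4, 7)
  W5 needs (4, 1) <= (4, 7) -> finishes; pool += (1, 1) = (5, 8)
  W6 needs (5, 8) <= (5, 8) -> finishes; pool += (1, 0) = (6, 8)


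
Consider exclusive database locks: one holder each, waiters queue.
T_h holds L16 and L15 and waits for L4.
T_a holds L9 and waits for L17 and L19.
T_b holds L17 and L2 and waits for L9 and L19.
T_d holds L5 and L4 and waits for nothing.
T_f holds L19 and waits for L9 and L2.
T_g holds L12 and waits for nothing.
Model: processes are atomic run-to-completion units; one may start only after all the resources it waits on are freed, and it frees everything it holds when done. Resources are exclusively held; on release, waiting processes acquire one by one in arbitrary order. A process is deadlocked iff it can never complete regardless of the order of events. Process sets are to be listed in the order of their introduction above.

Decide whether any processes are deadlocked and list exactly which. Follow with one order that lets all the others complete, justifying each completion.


Deadlocked: T_a, T_b and T_f.
Key observation: the waits loop around T_a -> T_b -> T_a with no way out; T_f is caught in further circular waits.
A valid finishing order for the others: T_d, T_g, T_h.
Walking it through:
  run T_d (it waits on nothing); releases L5 and L4
  run T_g (it waits on nothing); releases L12
  T_h waits on L4 — all released -> runs and releases L16 and L15


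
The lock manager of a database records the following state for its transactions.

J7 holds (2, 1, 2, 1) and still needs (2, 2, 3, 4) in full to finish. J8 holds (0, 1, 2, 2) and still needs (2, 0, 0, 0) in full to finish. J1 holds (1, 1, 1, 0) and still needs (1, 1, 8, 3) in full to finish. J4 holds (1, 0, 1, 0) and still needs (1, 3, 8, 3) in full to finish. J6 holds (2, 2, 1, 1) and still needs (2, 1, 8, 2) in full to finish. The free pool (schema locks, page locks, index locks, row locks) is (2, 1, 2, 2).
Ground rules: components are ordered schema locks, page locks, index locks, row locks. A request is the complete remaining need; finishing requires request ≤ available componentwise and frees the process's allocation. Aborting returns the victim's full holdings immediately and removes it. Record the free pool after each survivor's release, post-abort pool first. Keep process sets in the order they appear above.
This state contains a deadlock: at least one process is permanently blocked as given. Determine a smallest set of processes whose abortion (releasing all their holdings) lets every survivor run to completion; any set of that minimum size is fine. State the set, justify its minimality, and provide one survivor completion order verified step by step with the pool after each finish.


The answer: abort J1 and J6.
Key observation: J4 had no path to completion before; after the abort of J1 and J6 ((3, 3, 2, 1) returned), step 3 is where it fits.
No one abort is enough; case by case: J7 alone leaves J1 blocked (short on index locks); J8 alone leaves J1 blocked (short on index locks); J1 alone leaves J4 blocked (short on index locks); J4 alone leaves J1 blocked (short on index locks); J6 alone leaves J1 blocked (short on index locks).
The survivors complete as J8, J7, J4. Verifying each step (starting from the post-abort pool):
  pool = (5, 4, 4, 3)
  run J8 (needs (2, 0, 0, 0), free (5, 4, 4, 3)); after release of (0, 1, 2, 2) the pool is (5, 5, 6, 5)
  run J7 (needs (2, 2, 3, 4), free (5, 5, 6, 5)); after release of (2, 1, 2, 1) the pool is (7, 6, 8, 6)
  run J4 (needs (1, 3, 8, 3), free (7, 6, 8, 6)); after release of (1, 0, 1, 0) the pool is (8, 6, 9, 6)


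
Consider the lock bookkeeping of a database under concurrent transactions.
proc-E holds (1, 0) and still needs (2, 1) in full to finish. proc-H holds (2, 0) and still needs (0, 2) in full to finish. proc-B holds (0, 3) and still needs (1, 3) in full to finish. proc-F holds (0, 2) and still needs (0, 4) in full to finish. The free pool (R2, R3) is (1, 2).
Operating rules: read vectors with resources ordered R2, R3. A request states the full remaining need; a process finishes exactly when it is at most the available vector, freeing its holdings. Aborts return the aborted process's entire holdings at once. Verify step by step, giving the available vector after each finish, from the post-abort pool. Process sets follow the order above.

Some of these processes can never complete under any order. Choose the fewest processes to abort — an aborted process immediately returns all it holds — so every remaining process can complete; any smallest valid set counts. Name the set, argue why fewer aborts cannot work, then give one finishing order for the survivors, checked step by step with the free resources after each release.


Minimum abort set: proc-F.
Key observation: the returned (0, 2) from proc-F is what brings proc-B — unrunnable before, under any order — into play at step 3.
Minimality: the empty abort set fails — the state is deadlocked as it stands.
The survivors complete as proc-H, proc-E, proc-B. Walking it through (starting from the post-abort pool):
  pool = (1, 4)
  proc-H: need (0, 2) fits (1, 4); releases (2, 0), pool now (3, 4)
  proc-E: need (2, 1) fits (3, 4); releases (1, 0), pool now (4, 4)
  proc-B: need (1, 3) fits (4, 4); releases (0, 3), pool now (4, 7)


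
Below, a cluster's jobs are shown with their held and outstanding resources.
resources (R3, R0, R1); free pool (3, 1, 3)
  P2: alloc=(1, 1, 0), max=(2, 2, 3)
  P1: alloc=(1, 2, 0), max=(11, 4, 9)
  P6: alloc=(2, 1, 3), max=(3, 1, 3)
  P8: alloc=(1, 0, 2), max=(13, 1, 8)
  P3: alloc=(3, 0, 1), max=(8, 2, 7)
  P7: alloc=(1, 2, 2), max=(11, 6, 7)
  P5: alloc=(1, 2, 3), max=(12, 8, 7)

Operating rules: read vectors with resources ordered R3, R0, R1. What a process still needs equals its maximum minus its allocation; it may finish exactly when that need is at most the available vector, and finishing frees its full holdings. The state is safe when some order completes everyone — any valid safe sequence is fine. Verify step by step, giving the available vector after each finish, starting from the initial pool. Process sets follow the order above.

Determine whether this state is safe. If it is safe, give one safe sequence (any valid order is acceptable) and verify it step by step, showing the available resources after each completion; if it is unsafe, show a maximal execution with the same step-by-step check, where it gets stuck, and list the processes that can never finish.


UNSAFE — no complete ordering exists.
Key observation: R3 is the bottleneck — with P6, P3, P2 done the pool holds (9, 3, 7), short of every remaining need.
A maximal execution: P6, P3, P2 — then nothing else fits. Verifying each step:
  pool = (3, 1, 3)
  P6 needs (1, 0, 0) <= (3, 1, 3) -> finishes; pool += (2, 1, 3) = (5, 2, 6)
  P3 needs (5, 2, 6) <= (5, 2, 6) -> finishes; pool += (3, 0, 1) = (8, 2, 7)
  P2 needs (1, 1, 3) <= (8, 2, 7) -> finishes; pool += (1, 1, 0) = (9, 3, 7)
  blocked: P1 wants (10, 2, 9), pool (9, 3, 7) — not enough R3 and R1
  blocked: P8 wants (12, 1, 6), pool (9, 3, 7) — not enough R3
  blocked: P7 wants (10, 4, 5), pool (9, 3, 7) — not enough R3 and R0
  blocked: P5 wants (11, 6, 4), pool (9, 3, 7) — not enough R3 and R0
Processes that can never finish: P1, P8, P7 and P5.


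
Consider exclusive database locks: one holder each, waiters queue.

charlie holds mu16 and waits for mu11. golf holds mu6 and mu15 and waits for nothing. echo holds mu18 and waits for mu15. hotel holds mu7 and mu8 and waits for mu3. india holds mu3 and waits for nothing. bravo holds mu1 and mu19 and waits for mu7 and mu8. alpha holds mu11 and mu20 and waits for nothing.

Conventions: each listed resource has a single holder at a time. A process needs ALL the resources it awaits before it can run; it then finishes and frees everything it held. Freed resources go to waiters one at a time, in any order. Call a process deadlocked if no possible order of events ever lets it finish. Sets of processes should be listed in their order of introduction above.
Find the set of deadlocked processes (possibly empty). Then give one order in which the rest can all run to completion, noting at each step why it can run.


Nothing here is deadlocked.
Key observation: all waits point, directly or indirectly, at processes that can finish, so nothing is permanently blocked.
The rest can finish in the order golf, india, echo, hotel, bravo, alpha, charlie.
Check, step by step:
  golf waits on nothing -> runs at once and releases mu6 and mu15
  india waits on nothing -> runs at once and releases mu3
  echo: everything it awaited (mu15) is free; runs, freeing mu18
  hotel: everything it awaited (mu3) is free; runs, freeing mu7 and mu8
  bravo: everything it awaited (mu7 and mu8) is free; runs, freeing mu1 and mu19
  alpha waits on nothing -> runs at once and releases mu11 and mu20
  charlie: everything it awaited (mu11) is free; runs, freeing mu16


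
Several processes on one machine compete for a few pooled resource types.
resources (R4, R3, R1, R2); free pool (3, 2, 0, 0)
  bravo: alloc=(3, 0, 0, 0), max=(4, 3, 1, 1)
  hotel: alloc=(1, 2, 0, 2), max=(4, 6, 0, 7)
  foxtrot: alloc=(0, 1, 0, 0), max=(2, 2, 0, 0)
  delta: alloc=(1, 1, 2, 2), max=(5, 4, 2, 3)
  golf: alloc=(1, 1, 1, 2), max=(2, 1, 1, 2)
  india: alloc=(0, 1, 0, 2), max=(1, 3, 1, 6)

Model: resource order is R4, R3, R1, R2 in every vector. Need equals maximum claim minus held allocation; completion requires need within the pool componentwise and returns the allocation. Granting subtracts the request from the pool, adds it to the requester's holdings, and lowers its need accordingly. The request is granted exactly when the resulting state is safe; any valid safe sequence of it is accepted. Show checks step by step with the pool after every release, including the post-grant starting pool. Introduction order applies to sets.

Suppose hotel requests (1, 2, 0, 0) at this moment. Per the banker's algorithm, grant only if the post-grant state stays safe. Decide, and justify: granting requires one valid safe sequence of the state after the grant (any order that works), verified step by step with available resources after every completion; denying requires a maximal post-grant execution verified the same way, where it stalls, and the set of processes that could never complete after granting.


DENY: after the grant no complete ordering would exist.
Key observation: after golf, foxtrot the pool peaks at (3, 2, 1, 2), and each blocked process is short somewhere: bravo on R3; hotel on R2; delta on R4, R3; india on R2.
On the post-grant state, golf, foxtrot is a maximal run — nothing extends it. Check, step by step:
  pool = (2, 0, 0, 0)
  golf: need (1, 0, 0, 0) fits (2, 0, 0, 0); releases (1, 1, 1, 2), pool now (3, 1, 1, 2)
  foxtrot: need (2, 1, 0, 0) fits (3, 1, 1, 2); releases (0, 1, 0, 0), pool now (3, 2, 1, 2)
  blocked: bravo wants (1, 3, 1, 1), pool (3, 2, 1, 2) — not enough R3
  blocked: hotel wants (2, 2, 0, 5), pool (3, 2, 1, 2) — not enough R2
  blocked: delta wants (4, 3, 0, 1), pool (3, 2, 1, 2) — not enough R4 and R3
  blocked: india wants (1, 2, 1, 4), pool (3, 2, 1, 2) — not enough R2
Processes that could never finish after the grant: bravo, hotel, delta and india.


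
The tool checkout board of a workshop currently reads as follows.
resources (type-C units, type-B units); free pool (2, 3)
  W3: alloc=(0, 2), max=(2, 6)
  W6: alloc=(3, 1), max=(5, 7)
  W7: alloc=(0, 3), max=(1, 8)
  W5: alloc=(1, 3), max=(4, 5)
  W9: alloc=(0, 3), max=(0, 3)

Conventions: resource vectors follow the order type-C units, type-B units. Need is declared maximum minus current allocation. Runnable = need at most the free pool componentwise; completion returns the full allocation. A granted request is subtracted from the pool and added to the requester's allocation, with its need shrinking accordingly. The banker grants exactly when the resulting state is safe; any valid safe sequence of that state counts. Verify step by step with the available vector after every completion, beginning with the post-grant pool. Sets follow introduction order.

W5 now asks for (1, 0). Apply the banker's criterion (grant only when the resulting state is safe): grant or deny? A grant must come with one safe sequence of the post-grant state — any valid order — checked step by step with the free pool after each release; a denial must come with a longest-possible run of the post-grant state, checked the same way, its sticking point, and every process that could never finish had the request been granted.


DENY. Granting would leave the state unsafe.
Key observation: once W9, W7 finish, the pool peaks at (1, 9) — and every remaining process still needs more type-C units than that.
After a pretend grant, a maximal execution: W9, W7 — then nothing else fits. Check, step by step:
  pool = (1, 3)
  W9: need (0, 0) fits (1, 3); releases (0, 3), pool now (1, 6)
  W7: need (1, 5) fits (1, 6); releases (0, 3), pool now (1, 9)
  W3 still needs (2, 4) but only (1, 9) is free — short on type-C units
  W6 still needs (2, 6) but only (1, 9) is free — short on type-C units
  W5 still needs (2, 2) but only (1, 9) is free — short on type-C units
Post-grant, the permanently blocked set is W3, W6 and W5.


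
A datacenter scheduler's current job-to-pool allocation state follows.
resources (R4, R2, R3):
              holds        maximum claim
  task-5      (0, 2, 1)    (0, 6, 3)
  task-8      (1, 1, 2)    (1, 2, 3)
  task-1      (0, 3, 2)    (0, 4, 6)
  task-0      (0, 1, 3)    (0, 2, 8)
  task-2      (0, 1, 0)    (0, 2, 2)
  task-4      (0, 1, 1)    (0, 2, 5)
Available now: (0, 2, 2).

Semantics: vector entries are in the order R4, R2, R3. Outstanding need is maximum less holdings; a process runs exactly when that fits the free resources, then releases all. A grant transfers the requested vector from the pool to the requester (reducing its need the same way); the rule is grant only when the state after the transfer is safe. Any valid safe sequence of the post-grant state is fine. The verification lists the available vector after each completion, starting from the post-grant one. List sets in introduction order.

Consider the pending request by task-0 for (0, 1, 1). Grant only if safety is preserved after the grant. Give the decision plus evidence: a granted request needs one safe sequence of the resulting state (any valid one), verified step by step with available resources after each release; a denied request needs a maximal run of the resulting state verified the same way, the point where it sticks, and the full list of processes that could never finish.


DENY: after the grant no complete ordering would exist.
Key observation: after task-8, task-2 the pool peaks at (1, 3, 3), and each blocked process is short somewhere: task-5 on R2; task-1 on R3; task-0 on R3; task-4 on R3.
On the post-grant state, task-8, task-2 is a maximal run — nothing extends it. Check, step by step:
  pool = (0, 1, 1)
  task-8: need (0, 1, 1) fits (0, 1, 1); releases (1, 1, 2), pool now (1, 2, 3)
  task-2: need (0, 1, 2) fits (1, 2, 3); releases (0, 1, 0), pool now (1, 3, 3)
  task-5 still needs (0, 4, 2) but only (1, 3, 3) is free — short on R2
  task-1 still needs (0, 1, 4) but only (1, 3, 3) is free — short on R3
  task-0 still needs (0, 0, 4) but only (1, 3, 3) is free — short on R3
  task-4 still needs (0, 1, 4) but only (1, 3, 3) is free — short on R3
Had the request been granted, task-5, task-1, task-0 and task-4 could never finish.


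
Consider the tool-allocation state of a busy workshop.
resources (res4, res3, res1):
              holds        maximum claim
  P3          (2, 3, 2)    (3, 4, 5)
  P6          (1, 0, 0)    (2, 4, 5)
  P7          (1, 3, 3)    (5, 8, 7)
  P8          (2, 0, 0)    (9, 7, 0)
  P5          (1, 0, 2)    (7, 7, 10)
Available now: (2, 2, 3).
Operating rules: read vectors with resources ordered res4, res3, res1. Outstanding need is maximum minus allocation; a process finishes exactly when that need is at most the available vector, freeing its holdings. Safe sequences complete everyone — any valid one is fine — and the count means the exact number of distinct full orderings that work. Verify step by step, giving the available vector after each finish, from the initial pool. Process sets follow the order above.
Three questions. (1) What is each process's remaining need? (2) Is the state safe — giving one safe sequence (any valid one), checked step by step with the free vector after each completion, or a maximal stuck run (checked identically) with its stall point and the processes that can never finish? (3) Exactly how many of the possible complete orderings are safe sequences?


(1) Remaining need (order res4, res3, res1):
  P3: (1, 1, 3)
  P6: (1, 4, 5)
  P7: (4, 5, 4)
  P8: (7, 7, 0)
  P5: (6, 7, 8)
(2) SAFE — a valid safe sequence is P3, P6, P7, P5, P8.
Key observation: P3 is the earliest step where a requested resource binds exactly: need (1, 1, 3), pool (2, 2, 3) at its turn.
Check, step by step:
  pool = (2, 2, 3)
  P3: need (1, 1, 3) fits (2, 2, 3); releases (2, 3, 2), pool now (4, 5, 5)
  P6: need (1, 4, 5) fits (4, 5, 5); releases (1, 0, 0), pool now (5, 5, 5)
  P7: need (4, 5, 4) fits (5, 5, 5); releases (1, 3, 3), pool now (6, 8, 8)
  P5: need (6, 7, 8) fits (6, 8, 8); releases (1, 0, 2), pool now (7, 8, 10)
  P8: need (7, 7, 0) fits (7, 8, 10); releases (2, 0, 0), pool now (9, 8, 10)
(3) Precisely 2 of the possible complete orderings are safe sequences.


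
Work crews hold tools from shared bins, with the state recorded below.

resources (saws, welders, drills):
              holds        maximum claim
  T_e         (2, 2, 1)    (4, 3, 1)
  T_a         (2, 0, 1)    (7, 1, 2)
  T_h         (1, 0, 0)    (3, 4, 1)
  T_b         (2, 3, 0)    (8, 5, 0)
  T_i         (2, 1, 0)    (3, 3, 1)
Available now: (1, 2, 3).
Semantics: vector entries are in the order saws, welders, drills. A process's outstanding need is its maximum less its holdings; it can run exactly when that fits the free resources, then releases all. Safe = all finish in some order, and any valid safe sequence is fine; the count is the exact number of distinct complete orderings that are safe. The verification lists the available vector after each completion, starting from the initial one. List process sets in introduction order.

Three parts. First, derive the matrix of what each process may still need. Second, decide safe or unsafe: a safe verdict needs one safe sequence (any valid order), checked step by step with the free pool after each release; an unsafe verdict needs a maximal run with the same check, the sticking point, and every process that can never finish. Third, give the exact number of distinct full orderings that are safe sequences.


(1) Outstanding need per process (order saws, welders, drills):
  T_e: (2, 1, 0)
  T_a: (5, 1, 1)
  T_h: (2, 4, 1)
  T_b: (6, 2, 0)
  T_i: (1, 2, 1)
(2) SAFE, for example via the order T_i, T_e, T_a, T_h, T_b.
Key observation: at T_i the run first touches a limit — (1, 2, 1) against (1, 2, 3), exact on a resource it actually requests.
Walking it through:
  pool = (1, 2, 3)
  T_i: need (1, 2, 1) fits (1, 2, 3); releases (2, 1, 0), pool now (3, 3, 3)
  T_e: need (2, 1, 0) fits (3, 3, 3); releases (2, 2, 1), pool now (5, 5, 4)
  T_a: need (5, 1, 1) fits (5, 5, 4); releases (2, 0, 1), pool now (7, 5, 5)
  T_h: need (2, 4, 1) fits (7, 5, 5); releases (1, 0, 0), pool now (8, 5, 5)
  T_b: need (6, 2, 0) fits (8, 5, 5); releases (2, 3, 0), pool now (10, 8, 5)
(3) Exactly 4 of the possible complete orderings are safe sequences.
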